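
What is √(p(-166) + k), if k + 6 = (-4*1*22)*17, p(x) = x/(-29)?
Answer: 8*I*√19662/29 ≈ 38.682*I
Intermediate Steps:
p(x) = -x/29 (p(x) = x*(-1/29) = -x/29)
k = -1502 (k = -6 + (-4*1*22)*17 = -6 - 4*22*17 = -6 - 88*17 = -6 - 1496 = -1502)
√(p(-166) + k) = √(-1/29*(-166) - 1502) = √(166/29 - 1502) = √(-43392/29) = 8*I*√19662/29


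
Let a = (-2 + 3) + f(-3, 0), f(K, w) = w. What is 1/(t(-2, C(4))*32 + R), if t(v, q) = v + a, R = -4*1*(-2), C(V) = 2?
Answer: -1/24 ≈ -0.041667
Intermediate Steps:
R = 8 (R = -4*(-2) = 8)
a = 1 (a = (-2 + 3) + 0 = 1 + 0 = 1)
t(v, q) = 1 + v (t(v, q) = v + 1 = 1 + v)
1/(t(-2, C(4))*32 + R) = 1/((1 - 2)*32 + 8) = 1/(-1*32 + 8) = 1/(-32 + 8) = 1/(-24) = -1/24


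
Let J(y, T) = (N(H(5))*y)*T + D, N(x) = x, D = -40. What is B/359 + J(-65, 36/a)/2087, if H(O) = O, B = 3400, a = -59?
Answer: 422005260/44204747 ≈ 9.5466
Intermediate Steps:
J(y, T) = -40 + 5*T*y (J(y, T) = (5*y)*T - 40 = 5*T*y - 40 = -40 + 5*T*y)
B/359 + J(-65, 36/a)/2087 = 3400/359 + (-40 + 5*(36/(-59))*(-65))/2087 = 3400*(1/359) + (-40 + 5*(36*(-1/59))*(-65))*(1/2087) = 3400/359 + (-40 + 5*(-36/59)*(-65))*(1/2087) = 3400/359 + (-40 + 11700/59)*(1/2087) = 3400/359 + (9340/59)*(1/2087) = 3400/359 + 9340/123133 = 422005260/44204747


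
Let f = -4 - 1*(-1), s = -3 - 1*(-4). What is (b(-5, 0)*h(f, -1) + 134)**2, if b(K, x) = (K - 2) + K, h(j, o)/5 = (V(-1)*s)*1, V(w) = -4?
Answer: 139876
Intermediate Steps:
s = 1 (s = -3 + 4 = 1)
f = -3 (f = -4 + 1 = -3)
h(j, o) = -20 (h(j, o) = 5*(-4*1*1) = 5*(-4*1) = 5*(-4) = -20)
b(K, x) = -2 + 2*K (b(K, x) = (-2 + K) + K = -2 + 2*K)
(b(-5, 0)*h(f, -1) + 134)**2 = ((-2 + 2*(-5))*(-20) + 134)**2 = ((-2 - 10)*(-20) + 134)**2 = (-12*(-20) + 134)**2 = (240 + 134)**2 = 374**2 = 139876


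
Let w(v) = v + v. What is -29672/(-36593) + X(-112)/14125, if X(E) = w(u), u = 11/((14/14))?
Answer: 419922046/516876125 ≈ 0.81242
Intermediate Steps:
u = 11 (u = 11/((14*(1/14))) = 11/1 = 11*1 = 11)
w(v) = 2*v
X(E) = 22 (X(E) = 2*11 = 22)
-29672/(-36593) + X(-112)/14125 = -29672/(-36593) + 22/14125 = -29672*(-1/36593) + 22*(1/14125) = 29672/36593 + 22/14125 = 419922046/516876125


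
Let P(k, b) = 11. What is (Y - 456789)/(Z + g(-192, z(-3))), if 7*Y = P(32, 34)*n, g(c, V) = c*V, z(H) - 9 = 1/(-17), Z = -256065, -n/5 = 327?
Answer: 18221212/10225341 ≈ 1.7820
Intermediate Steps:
n = -1635 (n = -5*327 = -1635)
z(H) = 152/17 (z(H) = 9 + 1/(-17) = 9 - 1/17 = 152/17)
g(c, V) = V*c
Y = -17985/7 (Y = (11*(-1635))/7 = (⅐)*(-17985) = -17985/7 ≈ -2569.3)
(Y - 456789)/(Z + g(-192, z(-3))) = (-17985/7 - 456789)/(-256065 + (152/17)*(-192)) = -3215508/(7*(-256065 - 29184/17)) = -3215508/(7*(-4382289/17)) = -3215508/7*(-17/4382289) = 18221212/10225341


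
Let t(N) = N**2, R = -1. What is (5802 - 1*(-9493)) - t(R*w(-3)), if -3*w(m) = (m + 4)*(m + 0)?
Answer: 15294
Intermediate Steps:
w(m) = -m*(4 + m)/3 (w(m) = -(m + 4)*(m + 0)/3 = -(4 + m)*m/3 = -m*(4 + m)/3)
(5802 - 1*(-9493)) - t(R*w(-3)) = (5802 - 1*(-9493)) - (-(-1)*(-3)*(4 - 3)/3)**2 = (5802 + 9493) - (-(-1)*(-3)/3)**2 = 15295 - (-1*1)**2 = 15295 - 1*(-1)**2 = 15295 - 1*1 = 15295 - 1 = 15294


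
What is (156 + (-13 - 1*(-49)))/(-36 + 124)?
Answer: 24/11 ≈ 2.1818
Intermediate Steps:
(156 + (-13 - 1*(-49)))/(-36 + 124) = (156 + (-13 + 49))/88 = (156 + 36)*(1/88) = 192*(1/88) = 24/11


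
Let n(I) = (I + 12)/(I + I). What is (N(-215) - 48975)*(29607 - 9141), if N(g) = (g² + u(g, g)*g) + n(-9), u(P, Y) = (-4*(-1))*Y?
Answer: 3727878489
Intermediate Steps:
u(P, Y) = 4*Y
n(I) = (12 + I)/(2*I) (n(I) = (12 + I)/((2*I)) = (12 + I)*(1/(2*I)) = (12 + I)/(2*I))
N(g) = -⅙ + 5*g² (N(g) = (g² + (4*g)*g) + (½)*(12 - 9)/(-9) = (g² + 4*g²) + (½)*(-⅑)*3 = 5*g² - ⅙ = -⅙ + 5*g²)
(N(-215) - 48975)*(29607 - 9141) = ((-⅙ + 5*(-215)²) - 48975)*(29607 - 9141) = ((-⅙ + 5*46225) - 48975)*20466 = ((-⅙ + 231125) - 48975)*20466 = (1386749/6 - 48975)*20466 = (1092899/6)*20466 = 3727878489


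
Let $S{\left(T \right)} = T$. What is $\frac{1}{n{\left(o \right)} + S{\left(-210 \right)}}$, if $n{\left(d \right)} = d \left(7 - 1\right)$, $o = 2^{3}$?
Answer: $- \frac{1}{162} \approx -0.0061728$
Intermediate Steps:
$o = 8$
$n{\left(d \right)} = 6 d$ ($n{\left(d \right)} = d 6 = 6 d$)
$\frac{1}{n{\left(o \right)} + S{\left(-210 \right)}} = \frac{1}{6 \cdot 8 - 210} = \frac{1}{48 - 210} = \frac{1}{-162} = - \frac{1}{162}$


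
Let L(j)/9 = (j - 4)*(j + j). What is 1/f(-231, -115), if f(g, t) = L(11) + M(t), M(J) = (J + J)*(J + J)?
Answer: 1/54286 ≈ 1.8421e-5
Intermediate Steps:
L(j) = 18*j*(-4 + j) (L(j) = 9*((j - 4)*(j + j)) = 9*((-4 + j)*(2*j)) = 9*(2*j*(-4 + j)) = 18*j*(-4 + j))
M(J) = 4*J**2 (M(J) = (2*J)*(2*J) = 4*J**2)
f(g, t) = 1386 + 4*t**2 (f(g, t) = 18*11*(-4 + 11) + 4*t**2 = 18*11*7 + 4*t**2 = 1386 + 4*t**2)
1/f(-231, -115) = 1/(1386 + 4*(-115)**2) = 1/(1386 + 4*13225) = 1/(1386 + 52900) = 1/54286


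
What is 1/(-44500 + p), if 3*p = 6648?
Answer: -1/42284 ≈ -2.3650e-5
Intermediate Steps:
p = 2216 (p = (⅓)*6648 = 2216)
1/(-44500 + p) = 1/(-44500 + 2216) = 1/(-42284) = -1/42284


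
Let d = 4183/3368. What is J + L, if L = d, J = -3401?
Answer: -11450385/3368 ≈ -3399.8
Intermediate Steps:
d = 4183/3368 (d = 4183*(1/3368) = 4183/3368 ≈ 1.2420)
L = 4183/3368 ≈ 1.2420
J + L = -3401 + 4183/3368 = -11450385/3368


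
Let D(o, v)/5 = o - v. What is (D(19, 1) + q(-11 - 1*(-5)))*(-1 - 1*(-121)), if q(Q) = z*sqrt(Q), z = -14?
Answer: 10800 - 1680*I*sqrt(6) ≈ 10800.0 - 4115.1*I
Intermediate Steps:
D(o, v) = -5*v + 5*o (D(o, v) = 5*(o - v) = -5*v + 5*o)
q(Q) = -14*sqrt(Q)
(D(19, 1) + q(-11 - 1*(-5)))*(-1 - 1*(-121)) = ((-5*1 + 5*19) - 14*sqrt(-11 - 1*(-5)))*(-1 - 1*(-121)) = ((-5 + 95) - 14*sqrt(-11 + 5))*(-1 + 121) = (90 - 14*I*sqrt(6))*120 = 10800 - 1680*I*sqrt(6)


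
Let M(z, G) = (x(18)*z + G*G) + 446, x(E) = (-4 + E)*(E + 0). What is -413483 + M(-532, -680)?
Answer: -84701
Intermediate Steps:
x(E) = E*(-4 + E) (x(E) = (-4 + E)*E = E*(-4 + E))
M(z, G) = 446 + G² + 252*z (M(z, G) = ((18*(-4 + 18))*z + G*G) + 446 = ((18*14)*z + G²) + 446 = (252*z + G²) + 446 = (G² + 252*z) + 446 = 446 + G² + 252*z)
-413483 + M(-532, -680) = -413483 + (446 + (-680)² + 252*(-532)) = -413483 + (446 + 462400 - 134064) = -413483 + 328782 = -84701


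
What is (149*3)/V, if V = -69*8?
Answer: -149/184 ≈ -0.80978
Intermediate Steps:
V = -552
(149*3)/V = (149*3)/(-552) = 447*(-1/552) = -149/184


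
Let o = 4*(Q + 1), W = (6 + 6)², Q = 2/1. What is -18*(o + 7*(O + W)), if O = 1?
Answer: -18486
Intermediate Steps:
Q = 2 (Q = 2*1 = 2)
W = 144 (W = 12² = 144)
o = 12 (o = 4*(2 + 1) = 4*3 = 12)
-18*(o + 7*(O + W)) = -18*(12 + 7*(1 + 144)) = -18*(12 + 7*145) = -18*(12 + 1015) = -18*1027 = -18486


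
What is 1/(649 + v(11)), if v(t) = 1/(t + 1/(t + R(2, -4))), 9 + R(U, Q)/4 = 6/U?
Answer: 142/92171 ≈ 0.0015406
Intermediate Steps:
R(U, Q) = -36 + 24/U (R(U, Q) = -36 + 4*(6/U) = -36 + 24/U)
v(t) = 1/(t + 1/(-24 + t)) (v(t) = 1/(t + 1/(t + (-36 + 24/2))) = 1/(t + 1/(t + (-36 + 24*(½)))) = 1/(t + 1/(t + (-36 + 12))) = 1/(t + 1/(t - 24)) = 1/(t + 1/(-24 + t)))
1/(649 + v(11)) = 1/(649 + (-24 + 11)/(1 + 11² - 24*11)) = 1/(649 - 13/(1 + 121 - 264)) = 1/(649 - 13/(-142)) = 1/(649 - 1/142*(-13)) = 1/(649 + 13/142) = 1/(92171/142) = 142/92171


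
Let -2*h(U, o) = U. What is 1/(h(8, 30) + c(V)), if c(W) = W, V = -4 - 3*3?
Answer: -1/17 ≈ -0.058824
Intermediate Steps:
h(U, o) = -U/2
V = -13 (V = -4 - 9 = -13)
1/(h(8, 30) + c(V)) = 1/(-1/2*8 - 13) = 1/(-4 - 13) = 1/(-17) = -1/17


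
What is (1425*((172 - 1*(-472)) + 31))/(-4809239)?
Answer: -961875/4809239 ≈ -0.20001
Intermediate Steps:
(1425*((172 - 1*(-472)) + 31))/(-4809239) = (1425*((172 + 472) + 31))*(-1/4809239) = (1425*(644 + 31))*(-1/4809239) = (1425*675)*(-1/4809239) = 961875*(-1/4809239) = -961875/4809239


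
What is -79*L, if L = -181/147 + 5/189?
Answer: 125926/1323 ≈ 95.182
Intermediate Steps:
L = -1594/1323 (L = -181*1/147 + 5*(1/189) = -181/147 + 5/189 = -1594/1323 ≈ -1.2048)
-79*L = -79*(-1594/1323) = 125926/1323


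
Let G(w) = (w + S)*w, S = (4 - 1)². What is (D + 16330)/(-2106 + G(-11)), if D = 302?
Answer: -4158/521 ≈ -7.9808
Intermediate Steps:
S = 9 (S = 3² = 9)
G(w) = w*(9 + w) (G(w) = (w + 9)*w = (9 + w)*w = w*(9 + w))
(D + 16330)/(-2106 + G(-11)) = (302 + 16330)/(-2106 - 11*(9 - 11)) = 16632/(-2106 - 11*(-2)) = 16632/(-2106 + 22) = 16632/(-2084) = 16632*(-1/2084) = -4158/521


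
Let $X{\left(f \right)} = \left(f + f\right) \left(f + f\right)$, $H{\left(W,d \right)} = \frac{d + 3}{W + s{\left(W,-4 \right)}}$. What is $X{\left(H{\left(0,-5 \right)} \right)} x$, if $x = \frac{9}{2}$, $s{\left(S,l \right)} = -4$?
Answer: $\frac{9}{2} \approx 4.5$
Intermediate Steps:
$H{\left(W,d \right)} = \frac{3 + d}{-4 + W}$ ($H{\left(W,d \right)} = \frac{d + 3}{W - 4} = \frac{3 + d}{-4 + W}$)
$X{\left(f \right)} = 4 f^{2}$ ($X{\left(f \right)} = 2 f 2 f = 4 f^{2}$)
$x = \frac{9}{2}$ ($x = 9 \cdot \frac{1}{2} = \frac{9}{2} \approx 4.5$)
$X{\left(H{\left(0,-5 \right)} \right)} x = 4 \left(\frac{3 - 5}{-4 + 0}\right)^{2} \cdot \frac{9}{2} = 4 \left(\frac{1}{-4} \left(-2\right)\right)^{2} \cdot \frac{9}{2} = 4 \left(\left(- \frac{1}{4}\right) \left(-2\right)\right)^{2} \cdot \frac{9}{2} = \frac{4}{4} \cdot \frac{9}{2} = 4 \cdot \frac{1}{4} \cdot \frac{9}{2} = 1 \cdot \frac{9}{2} = \frac{9}{2}$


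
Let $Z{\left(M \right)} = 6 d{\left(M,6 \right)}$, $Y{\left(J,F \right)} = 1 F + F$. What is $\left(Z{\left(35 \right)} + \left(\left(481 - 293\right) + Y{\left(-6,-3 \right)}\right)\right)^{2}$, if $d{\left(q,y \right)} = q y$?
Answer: $2079364$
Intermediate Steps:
$Y{\left(J,F \right)} = 2 F$ ($Y{\left(J,F \right)} = F + F = 2 F$)
$Z{\left(M \right)} = 36 M$ ($Z{\left(M \right)} = 6 M 6 = 6 \cdot 6 M = 36 M$)
$\left(Z{\left(35 \right)} + \left(\left(481 - 293\right) + Y{\left(-6,-3 \right)}\right)\right)^{2} = \left(36 \cdot 35 + \left(\left(481 - 293\right) + 2 \left(-3\right)\right)\right)^{2} = \left(1260 + \left(188 - 6\right)\right)^{2} = \left(1260 + 182\right)^{2} = 1442^{2} = 2079364$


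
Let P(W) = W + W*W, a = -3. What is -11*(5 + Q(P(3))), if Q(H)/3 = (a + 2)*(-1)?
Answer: -88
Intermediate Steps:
P(W) = W + W²
Q(H) = 3 (Q(H) = 3*((-3 + 2)*(-1)) = 3*(-1*(-1)) = 3*1 = 3)
-11*(5 + Q(P(3))) = -11*(5 + 3) = -11*8 = -88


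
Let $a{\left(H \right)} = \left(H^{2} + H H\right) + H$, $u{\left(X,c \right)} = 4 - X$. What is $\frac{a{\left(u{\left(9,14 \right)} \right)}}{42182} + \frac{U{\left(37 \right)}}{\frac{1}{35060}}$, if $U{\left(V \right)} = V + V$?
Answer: $\frac{109438668125}{42182} \approx 2.5944 \cdot 10^{6}$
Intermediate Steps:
$U{\left(V \right)} = 2 V$
$a{\left(H \right)} = H + 2 H^{2}$ ($a{\left(H \right)} = \left(H^{2} + H^{2}\right) + H = 2 H^{2} + H = H + 2 H^{2}$)
$\frac{a{\left(u{\left(9,14 \right)} \right)}}{42182} + \frac{U{\left(37 \right)}}{\frac{1}{35060}} = \frac{\left(4 - 9\right) \left(1 + 2 \left(4 - 9\right)\right)}{42182} + \frac{2 \cdot 37}{\frac{1}{35060}} = \left(4 - 9\right) \left(1 + 2 \left(4 - 9\right)\right) \frac{1}{42182} + 74 \frac{1}{\frac{1}{35060}} = - 5 \left(1 + 2 \left(-5\right)\right) \frac{1}{42182} + 74 \cdot 35060 = - 5 \left(1 - 10\right) \frac{1}{42182} + 2594440 = \left(-5\right) \left(-9\right) \frac{1}{42182} + 2594440 = 45 \cdot \frac{1}{42182} + 2594440 = \frac{45}{42182} + 2594440 = \frac{109438668125}{42182}$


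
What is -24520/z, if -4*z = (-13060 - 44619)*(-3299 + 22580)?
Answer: -98080/1112108799 ≈ -8.8193e-5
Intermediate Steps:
z = 1112108799/4 (z = -(-13060 - 44619)*(-3299 + 22580)/4 = -(-57679)*19281/4 = -¼*(-1112108799) = 1112108799/4 ≈ 2.7803e+8)
-24520/z = -24520/1112108799/4 = -24520*4/1112108799 = -98080/1112108799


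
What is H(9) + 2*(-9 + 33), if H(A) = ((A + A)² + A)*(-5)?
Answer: -1617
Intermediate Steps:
H(A) = -20*A² - 5*A (H(A) = ((2*A)² + A)*(-5) = (4*A² + A)*(-5) = (A + 4*A²)*(-5) = -20*A² - 5*A)
H(9) + 2*(-9 + 33) = -5*9*(1 + 4*9) + 2*(-9 + 33) = -5*9*(1 + 36) + 2*24 = -5*9*37 + 48 = -1665 + 48 = -1617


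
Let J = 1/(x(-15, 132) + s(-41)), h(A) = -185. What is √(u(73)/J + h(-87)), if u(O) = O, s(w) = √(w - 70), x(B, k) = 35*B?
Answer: √(-38510 + 73*I*√111) ≈ 1.96 + 196.25*I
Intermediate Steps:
s(w) = √(-70 + w)
J = 1/(-525 + I*√111) (J = 1/(35*(-15) + √(-70 - 41)) = 1/(-525 + √(-111)) = 1/(-525 + I*√111) ≈ -0.001904 - 3.8209e-5*I)
√(u(73)/J + h(-87)) = √(73/(-175/91912 - I*√111/275736) - 185) = √(-185 + 73/(-175/91912 - I*√111/275736))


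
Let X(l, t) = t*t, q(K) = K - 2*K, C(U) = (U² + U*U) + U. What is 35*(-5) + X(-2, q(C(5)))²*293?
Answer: 2681132950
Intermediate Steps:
C(U) = U + 2*U² (C(U) = (U² + U²) + U = 2*U² + U = U + 2*U²)
q(K) = -K
X(l, t) = t²
35*(-5) + X(-2, q(C(5)))²*293 = 35*(-5) + ((-5*(1 + 2*5))²)²*293 = -175 + ((-5*(1 + 10))²)²*293 = -175 + ((-5*11)²)²*293 = -175 + ((-1*55)²)²*293 = -175 + ((-55)²)²*293 = -175 + 3025²*293 = -175 + 9150625*293 = -175 + 2681133125 = 2681132950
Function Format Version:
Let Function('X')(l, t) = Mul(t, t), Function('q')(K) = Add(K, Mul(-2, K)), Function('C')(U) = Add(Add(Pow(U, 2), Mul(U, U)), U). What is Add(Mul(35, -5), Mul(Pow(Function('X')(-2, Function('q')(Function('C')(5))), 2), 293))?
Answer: 2681132950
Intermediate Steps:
Function('C')(U) = Add(U, Mul(2, Pow(U, 2))) (Function('C')(U) = Add(Add(Pow(U, 2), Pow(U, 2)), U) = Add(Mul(2, Pow(U, 2)), U) = Add(U, Mul(2, Pow(U, 2))))
Function('q')(K) = Mul(-1, K)
Function('X')(l, t) = Pow(t, 2)
Add(Mul(35, -5), Mul(Pow(Function('X')(-2, Function('q')(Function('C')(5))), 2), 293)) = Add(Mul(35, -5), Mul(Pow(Pow(Mul(-1, Mul(5, Add(1, Mul(2, 5)))), 2), 2), 293)) = Add(-175, Mul(Pow(Pow(Mul(-1, Mul(5, Add(1, 10))), 2), 2), 293)) = Add(-175, Mul(Pow(Pow(Mul(-1, Mul(5, 11)), 2), 2), 293)) = Add(-175, Mul(Pow(Pow(Mul(-1, 55), 2), 2), 293)) = Add(-175, Mul(Pow(Pow(-55, 2), 2), 293)) = Add(-175, Mul(Pow(3025, 2), 293)) = Add(-175, Mul(9150625, 293)) = Add(-175, 2681133125) = 2681132950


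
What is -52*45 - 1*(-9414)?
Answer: 7074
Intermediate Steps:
-52*45 - 1*(-9414) = -2340 + 9414 = 7074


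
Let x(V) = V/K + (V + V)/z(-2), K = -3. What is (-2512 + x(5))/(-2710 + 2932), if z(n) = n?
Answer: -3778/333 ≈ -11.345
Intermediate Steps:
x(V) = -4*V/3 (x(V) = V/(-3) + (V + V)/(-2) = V*(-⅓) + (2*V)*(-½) = -V/3 - V = -4*V/3)
(-2512 + x(5))/(-2710 + 2932) = (-2512 - 4/3*5)/(-2710 + 2932) = (-2512 - 20/3)/222 = -7556/3*1/222 = -3778/333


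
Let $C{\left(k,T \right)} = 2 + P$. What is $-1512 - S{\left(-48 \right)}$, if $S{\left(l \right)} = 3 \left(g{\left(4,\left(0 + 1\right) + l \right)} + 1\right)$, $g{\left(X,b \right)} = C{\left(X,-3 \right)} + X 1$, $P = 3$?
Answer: $-1542$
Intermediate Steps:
$C{\left(k,T \right)} = 5$ ($C{\left(k,T \right)} = 2 + 3 = 5$)
$g{\left(X,b \right)} = 5 + X$ ($g{\left(X,b \right)} = 5 + X 1 = 5 + X$)
$S{\left(l \right)} = 30$ ($S{\left(l \right)} = 3 \left(\left(5 + 4\right) + 1\right) = 3 \left(9 + 1\right) = 3 \cdot 10 = 30$)
$-1512 - S{\left(-48 \right)} = -1512 - 30 = -1542$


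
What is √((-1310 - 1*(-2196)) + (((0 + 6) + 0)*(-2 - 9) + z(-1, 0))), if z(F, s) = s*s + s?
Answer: 2*√205 ≈ 28.636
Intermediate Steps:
z(F, s) = s + s² (z(F, s) = s² + s = s + s²)
√((-1310 - 1*(-2196)) + (((0 + 6) + 0)*(-2 - 9) + z(-1, 0))) = √((-1310 - 1*(-2196)) + (((0 + 6) + 0)*(-2 - 9) + 0*(1 + 0))) = √((-1310 + 2196) + ((6 + 0)*(-11) + 0*1)) = √(886 + (6*(-11) + 0)) = √(886 + (-66 + 0)) = √(886 - 66) = √820 = 2*√205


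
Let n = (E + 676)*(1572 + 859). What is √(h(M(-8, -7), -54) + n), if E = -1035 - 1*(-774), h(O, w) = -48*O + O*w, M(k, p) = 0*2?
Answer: √1008865 ≈ 1004.4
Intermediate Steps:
M(k, p) = 0
E = -261 (E = -1035 + 774 = -261)
n = 1008865 (n = (-261 + 676)*(1572 + 859) = 415*2431 = 1008865)
√(h(M(-8, -7), -54) + n) = √(0*(-48 - 54) + 1008865) = √(0*(-102) + 1008865) = √(0 + 1008865) = √1008865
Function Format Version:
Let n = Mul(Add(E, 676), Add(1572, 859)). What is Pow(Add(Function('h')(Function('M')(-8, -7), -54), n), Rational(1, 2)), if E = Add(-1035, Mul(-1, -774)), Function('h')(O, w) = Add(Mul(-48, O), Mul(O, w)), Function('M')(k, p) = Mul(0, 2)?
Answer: Pow(1008865, Rational(1, 2)) ≈ 1004.4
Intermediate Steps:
Function('M')(k, p) = 0
E = -261 (E = Add(-1035, 774) = -261)
n = 1008865 (n = Mul(Add(-261, 676), Add(1572, 859)) = Mul(415, 2431) = 1008865)
Pow(Add(Function('h')(Function('M')(-8, -7), -54), n), Rational(1, 2)) = Pow(Add(Mul(0, Add(-48, -54)), 1008865), Rational(1, 2)) = Pow(Add(Mul(0, -102), 1008865), Rational(1, 2)) = Pow(Add(0, 1008865), Rational(1, 2)) = Pow(1008865, Rational(1, 2))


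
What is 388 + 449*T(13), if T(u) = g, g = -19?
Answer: -8143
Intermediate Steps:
T(u) = -19
388 + 449*T(13) = 388 + 449*(-19) = 388 - 8531 = -8143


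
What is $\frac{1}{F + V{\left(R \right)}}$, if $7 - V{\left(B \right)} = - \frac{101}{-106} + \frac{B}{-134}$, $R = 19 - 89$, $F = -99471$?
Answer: $- \frac{7102}{706403805} \approx -1.0054 \cdot 10^{-5}$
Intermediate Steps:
$R = -70$
$V{\left(B \right)} = \frac{641}{106} + \frac{B}{134}$ ($V{\left(B \right)} = 7 - \left(- \frac{101}{-106} + \frac{B}{-134}\right) = 7 - \left(\left(-101\right) \left(- \frac{1}{106}\right) + B \left(- \frac{1}{134}\right)\right) = 7 - \left(\frac{101}{106} - \frac{B}{134}\right) = 7 + \left(- \frac{101}{106} + \frac{B}{134}\right) = \frac{641}{106} + \frac{B}{134}$)
$\frac{1}{F + V{\left(R \right)}} = \frac{1}{-99471 + \left(\frac{641}{106} + \frac{1}{134} \left(-70\right)\right)} = \frac{1}{-99471 + \left(\frac{641}{106} - \frac{35}{67}\right)} = \frac{1}{-99471 + \frac{39237}{7102}} = \frac{1}{- \frac{706403805}{7102}} = - \frac{7102}{706403805}$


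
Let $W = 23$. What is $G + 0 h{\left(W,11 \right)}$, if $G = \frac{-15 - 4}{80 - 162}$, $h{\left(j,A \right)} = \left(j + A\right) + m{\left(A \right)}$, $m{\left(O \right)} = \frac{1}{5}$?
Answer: $\frac{19}{82} \approx 0.23171$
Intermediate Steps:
$m{\left(O \right)} = \frac{1}{5}$
$h{\left(j,A \right)} = \frac{1}{5} + A + j$ ($h{\left(j,A \right)} = \left(j + A\right) + \frac{1}{5} = \left(A + j\right) + \frac{1}{5} = \frac{1}{5} + A + j$)
$G = \frac{19}{82}$ ($G = - \frac{19}{-82} = \left(-19\right) \left(- \frac{1}{82}\right) = \frac{19}{82} \approx 0.23171$)
$G + 0 h{\left(W,11 \right)} = \frac{19}{82} + 0 \left(\frac{1}{5} + 11 + 23\right) = \frac{19}{82} + 0 \cdot \frac{171}{5} = \frac{19}{82} + 0 = \frac{19}{82}$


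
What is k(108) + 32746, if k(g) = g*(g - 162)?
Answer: 26914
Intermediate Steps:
k(g) = g*(-162 + g)
k(108) + 32746 = 108*(-162 + 108) + 32746 = 108*(-54) + 32746 = -5832 + 32746 = 26914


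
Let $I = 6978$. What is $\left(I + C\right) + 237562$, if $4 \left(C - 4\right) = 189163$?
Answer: $\frac{1167339}{4} \approx 2.9184 \cdot 10^{5}$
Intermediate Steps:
$C = \frac{189179}{4}$ ($C = 4 + \frac{1}{4} \cdot 189163 = 4 + \frac{189163}{4} = \frac{189179}{4} \approx 47295.0$)
$\left(I + C\right) + 237562 = \left(6978 + \frac{189179}{4}\right) + 237562 = \frac{217091}{4} + 237562 = \frac{1167339}{4}$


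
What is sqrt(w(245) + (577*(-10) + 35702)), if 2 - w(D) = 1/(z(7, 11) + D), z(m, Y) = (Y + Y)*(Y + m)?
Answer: sqrt(12299311213)/641 ≈ 173.01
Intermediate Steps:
z(m, Y) = 2*Y*(Y + m) (z(m, Y) = (2*Y)*(Y + m) = 2*Y*(Y + m))
w(D) = 2 - 1/(396 + D) (w(D) = 2 - 1/(2*11*(11 + 7) + D) = 2 - 1/(2*11*18 + D) = 2 - 1/(396 + D))
sqrt(w(245) + (577*(-10) + 35702)) = sqrt((791 + 2*245)/(396 + 245) + (577*(-10) + 35702)) = sqrt((791 + 490)/641 + (-5770 + 35702)) = sqrt((1/641)*1281 + 29932) = sqrt(1281/641 + 29932) = sqrt(19187693/641) = sqrt(12299311213)/641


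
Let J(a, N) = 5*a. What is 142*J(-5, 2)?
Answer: -3550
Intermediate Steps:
142*J(-5, 2) = 142*(5*(-5)) = 142*(-25) = -3550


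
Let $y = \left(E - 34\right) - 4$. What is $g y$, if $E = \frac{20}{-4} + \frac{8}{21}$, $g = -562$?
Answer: $\frac{502990}{21} \approx 23952.0$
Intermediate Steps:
$E = - \frac{97}{21}$ ($E = 20 \left(- \frac{1}{4}\right) + 8 \cdot \frac{1}{21} = -5 + \frac{8}{21} = - \frac{97}{21} \approx -4.619$)
$y = - \frac{895}{21}$ ($y = \left(- \frac{97}{21} - 34\right) - 4 = - \frac{811}{21} - 4 = - \frac{895}{21} \approx -42.619$)
$g y = \left(-562\right) \left(- \frac{895}{21}\right) = \frac{502990}{21}$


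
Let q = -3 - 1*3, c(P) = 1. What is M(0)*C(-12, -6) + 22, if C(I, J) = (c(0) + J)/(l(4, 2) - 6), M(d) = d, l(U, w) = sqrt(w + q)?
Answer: 22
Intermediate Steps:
q = -6 (q = -3 - 3 = -6)
l(U, w) = sqrt(-6 + w) (l(U, w) = sqrt(w - 6) = sqrt(-6 + w))
C(I, J) = (1 + J)*(-6 - 2*I)/40 (C(I, J) = (1 + J)/(sqrt(-6 + 2) - 6) = (1 + J)/(sqrt(-4) - 6) = (1 + J)/(2*I - 6) = (1 + J)/(-6 + 2*I) = (1 + J)*((-6 - 2*I)/40) = (1 + J)*(-6 - 2*I)/40)
M(0)*C(-12, -6) + 22 = 0*(-(1 - 6)*(3 + I)/20) + 22 = 0*(-1/20*(-5)*(3 + I)) + 22 = 0*(3/4 + I/4) + 22 = 0 + 22 = 22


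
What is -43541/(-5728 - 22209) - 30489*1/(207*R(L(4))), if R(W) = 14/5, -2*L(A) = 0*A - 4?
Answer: -196794007/3855306 ≈ -51.045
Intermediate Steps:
L(A) = 2 (L(A) = -(0*A - 4)/2 = -(0 - 4)/2 = -½*(-4) = 2)
R(W) = 14/5 (R(W) = 14*(⅕) = 14/5)
-43541/(-5728 - 22209) - 30489*1/(207*R(L(4))) = -43541/(-5728 - 22209) - 30489/(207*(14/5)) = -43541/(-27937) - 30489/2898/5 = -43541*(-1/27937) - 30489*5/2898 = 43541/27937 - 50815/966 = -196794007/3855306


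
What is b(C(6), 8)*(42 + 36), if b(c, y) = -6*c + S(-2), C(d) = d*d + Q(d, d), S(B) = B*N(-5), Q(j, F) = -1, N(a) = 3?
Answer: -16848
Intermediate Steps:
S(B) = 3*B (S(B) = B*3 = 3*B)
C(d) = -1 + d**2 (C(d) = d*d - 1 = d**2 - 1 = -1 + d**2)
b(c, y) = -6 - 6*c (b(c, y) = -6*c + 3*(-2) = -6*c - 6 = -6 - 6*c)
b(C(6), 8)*(42 + 36) = (-6 - 6*(-1 + 6**2))*(42 + 36) = (-6 - 6*(-1 + 36))*78 = (-6 - 6*35)*78 = (-6 - 210)*78 = -216*78 = -16848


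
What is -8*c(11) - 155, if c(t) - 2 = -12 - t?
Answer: 13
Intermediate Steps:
c(t) = -10 - t (c(t) = 2 + (-12 - t) = -10 - t)
-8*c(11) - 155 = -8*(-10 - 1*11) - 155 = -8*(-10 - 11) - 155 = -8*(-21) - 155 = 168 - 155 = 13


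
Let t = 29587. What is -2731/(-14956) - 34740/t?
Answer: -438769343/442503172 ≈ -0.99156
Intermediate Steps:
-2731/(-14956) - 34740/t = -2731/(-14956) - 34740/29587 = -2731*(-1/14956) - 34740*1/29587 = 2731/14956 - 34740/29587 = -438769343/442503172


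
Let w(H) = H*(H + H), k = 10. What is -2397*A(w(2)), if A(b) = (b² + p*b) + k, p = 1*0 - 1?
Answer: -158202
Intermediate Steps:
p = -1 (p = 0 - 1 = -1)
w(H) = 2*H² (w(H) = H*(2*H) = 2*H²)
A(b) = 10 + b² - b (A(b) = (b² - b) + 10 = 10 + b² - b)
-2397*A(w(2)) = -2397*(10 + (2*2²)² - 2*2²) = -2397*(10 + (2*4)² - 2*4) = -2397*(10 + 8² - 1*8) = -2397*(10 + 64 - 8) = -2397*66 = -158202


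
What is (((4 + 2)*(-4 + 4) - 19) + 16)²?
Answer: 9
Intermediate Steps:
(((4 + 2)*(-4 + 4) - 19) + 16)² = ((6*0 - 19) + 16)² = ((0 - 19) + 16)² = (-19 + 16)² = (-3)² = 9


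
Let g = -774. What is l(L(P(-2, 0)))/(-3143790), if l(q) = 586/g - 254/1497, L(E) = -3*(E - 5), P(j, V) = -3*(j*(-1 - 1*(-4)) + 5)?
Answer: 178973/607106718270 ≈ 2.9480e-7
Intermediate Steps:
P(j, V) = -15 - 9*j (P(j, V) = -3*(j*(-1 + 4) + 5) = -3*(j*3 + 5) = -3*(3*j + 5) = -3*(5 + 3*j) = -15 - 9*j)
L(E) = 15 - 3*E (L(E) = -3*(-5 + E) = 15 - 3*E)
l(q) = -178973/193113 (l(q) = 586/(-774) - 254/1497 = 586*(-1/774) - 254*1/1497 = -293/387 - 254/1497 = -178973/193113)
l(L(P(-2, 0)))/(-3143790) = -178973/193113/(-3143790) = -178973/193113*(-1/3143790) = 178973/607106718270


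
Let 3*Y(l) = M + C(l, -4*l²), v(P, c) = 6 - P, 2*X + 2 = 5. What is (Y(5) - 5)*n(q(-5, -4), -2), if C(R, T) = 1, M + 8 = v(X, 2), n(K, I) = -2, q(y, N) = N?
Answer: 35/3 ≈ 11.667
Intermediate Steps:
X = 3/2 (X = -1 + (½)*5 = -1 + 5/2 = 3/2 ≈ 1.5000)
M = -7/2 (M = -8 + (6 - 1*3/2) = -8 + (6 - 3/2) = -8 + 9/2 = -7/2 ≈ -3.5000)
Y(l) = -⅚ (Y(l) = (-7/2 + 1)/3 = (⅓)*(-5/2) = -⅚)
(Y(5) - 5)*n(q(-5, -4), -2) = (-⅚ - 5)*(-2) = -35/6*(-2) = 35/3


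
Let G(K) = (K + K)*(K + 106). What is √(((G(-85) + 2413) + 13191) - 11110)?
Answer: 2*√231 ≈ 30.397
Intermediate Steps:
G(K) = 2*K*(106 + K) (G(K) = (2*K)*(106 + K) = 2*K*(106 + K))
√(((G(-85) + 2413) + 13191) - 11110) = √(((2*(-85)*(106 - 85) + 2413) + 13191) - 11110) = √(((2*(-85)*21 + 2413) + 13191) - 11110) = √(((-3570 + 2413) + 13191) - 11110) = √((-1157 + 13191) - 11110) = √(12034 - 11110) = √924 = 2*√231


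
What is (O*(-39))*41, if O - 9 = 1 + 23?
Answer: -52767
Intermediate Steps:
O = 33 (O = 9 + (1 + 23) = 9 + 24 = 33)
(O*(-39))*41 = (33*(-39))*41 = -1287*41 = -52767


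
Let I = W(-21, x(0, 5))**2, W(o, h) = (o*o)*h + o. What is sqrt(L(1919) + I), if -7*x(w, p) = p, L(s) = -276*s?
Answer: 2*I*sqrt(104187) ≈ 645.56*I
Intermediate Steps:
x(w, p) = -p/7
W(o, h) = o + h*o**2 (W(o, h) = o**2*h + o = h*o**2 + o = o + h*o**2)
I = 112896 (I = (-21*(1 - 1/7*5*(-21)))**2 = (-21*(1 - 5/7*(-21)))**2 = (-21*(1 + 15))**2 = (-21*16)**2 = (-336)**2 = 112896)
sqrt(L(1919) + I) = sqrt(-276*1919 + 112896) = sqrt(-529644 + 112896) = sqrt(-416748) = 2*I*sqrt(104187)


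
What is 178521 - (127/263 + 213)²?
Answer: 9195745733/69169 ≈ 1.3295e+5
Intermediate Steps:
178521 - (127/263 + 213)² = 178521 - (56146/263)² = 178521 - 1*3152373316/69169 = 178521 - 3152373316/69169 = 9195745733/69169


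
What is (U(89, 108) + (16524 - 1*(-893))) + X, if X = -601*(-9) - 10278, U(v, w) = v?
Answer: 12637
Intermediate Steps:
X = -4869 (X = 5409 - 10278 = -4869)
(U(89, 108) + (16524 - 1*(-893))) + X = (89 + (16524 - 1*(-893))) - 4869 = (89 + (16524 + 893)) - 4869 = (89 + 17417) - 4869 = 17506 - 4869 = 12637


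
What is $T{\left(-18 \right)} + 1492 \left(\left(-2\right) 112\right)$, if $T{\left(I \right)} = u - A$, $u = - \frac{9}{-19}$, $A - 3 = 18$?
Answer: $- \frac{6350342}{19} \approx -3.3423 \cdot 10^{5}$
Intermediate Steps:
$A = 21$ ($A = 3 + 18 = 21$)
$u = \frac{9}{19}$ ($u = \left(-9\right) \left(- \frac{1}{19}\right) = \frac{9}{19} \approx 0.47368$)
$T{\left(I \right)} = - \frac{390}{19}$ ($T{\left(I \right)} = \frac{9}{19} - 21 = - \frac{390}{19}$)
$T{\left(-18 \right)} + 1492 \left(\left(-2\right) 112\right) = - \frac{390}{19} + 1492 \left(\left(-2\right) 112\right) = - \frac{390}{19} + 1492 \left(-224\right) = - \frac{390}{19} - 334208 = - \frac{6350342}{19}$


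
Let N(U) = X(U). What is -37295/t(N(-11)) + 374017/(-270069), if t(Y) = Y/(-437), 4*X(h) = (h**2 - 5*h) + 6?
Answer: 8803089176723/24576279 ≈ 3.5819e+5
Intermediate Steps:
X(h) = 3/2 - 5*h/4 + h**2/4 (X(h) = ((h**2 - 5*h) + 6)/4 = (6 + h**2 - 5*h)/4 = 3/2 - 5*h/4 + h**2/4)
N(U) = 3/2 - 5*U/4 + U**2/4
t(Y) = -Y/437 (t(Y) = Y*(-1/437) = -Y/437)
-37295/t(N(-11)) + 374017/(-270069) = -37295*(-437/(3/2 - 5/4*(-11) + (1/4)*(-11)**2)) + 374017/(-270069) = -37295*(-437/(3/2 + 55/4 + (1/4)*121)) + 374017*(-1/270069) = -37295*(-437/(3/2 + 55/4 + 121/4)) - 374017/270069 = -37295/((-1/437*91/2)) - 374017/270069 = -37295/(-91/874) - 374017/270069 = -37295*(-874/91) - 374017/270069 = 32595830/91 - 374017/270069 = 8803089176723/24576279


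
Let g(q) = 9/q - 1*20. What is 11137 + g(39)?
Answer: 144524/13 ≈ 11117.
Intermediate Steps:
g(q) = -20 + 9/q (g(q) = 9/q - 20 = -20 + 9/q)
11137 + g(39) = 11137 + (-20 + 9/39) = 11137 + (-20 + 9*(1/39)) = 11137 + (-20 + 3/13) = 11137 - 257/13 = 144524/13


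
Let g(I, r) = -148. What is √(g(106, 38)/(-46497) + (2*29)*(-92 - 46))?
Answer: 4*I*√1081525567155/46497 ≈ 89.465*I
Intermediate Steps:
√(g(106, 38)/(-46497) + (2*29)*(-92 - 46)) = √(-148/(-46497) + (2*29)*(-92 - 46)) = √(-148*(-1/46497) + 58*(-138)) = √(148/46497 - 8004) = √(-372161840/46497) = 4*I*√1081525567155/46497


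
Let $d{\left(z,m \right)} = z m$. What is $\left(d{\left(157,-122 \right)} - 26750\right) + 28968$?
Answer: $-16936$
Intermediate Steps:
$d{\left(z,m \right)} = m z$
$\left(d{\left(157,-122 \right)} - 26750\right) + 28968 = \left(\left(-122\right) 157 - 26750\right) + 28968 = \left(-19154 - 26750\right) + 28968 = -45904 + 28968 = -16936$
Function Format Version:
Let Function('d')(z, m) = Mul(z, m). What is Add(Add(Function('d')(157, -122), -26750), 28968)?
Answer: -16936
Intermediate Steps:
Function('d')(z, m) = Mul(m, z)
Add(Add(Function('d')(157, -122), -26750), 28968) = Add(Add(Mul(-122, 157), -26750), 28968) = Add(Add(-19154, -26750), 28968) = Add(-45904, 28968) = -16936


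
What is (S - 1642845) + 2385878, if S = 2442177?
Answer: 3185210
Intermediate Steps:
(S - 1642845) + 2385878 = (2442177 - 1642845) + 2385878 = 799332 + 2385878 = 3185210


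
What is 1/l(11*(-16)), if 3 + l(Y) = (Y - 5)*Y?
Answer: 1/31853 ≈ 3.1394e-5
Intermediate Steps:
l(Y) = -3 + Y*(-5 + Y) (l(Y) = -3 + (Y - 5)*Y = -3 + (-5 + Y)*Y = -3 + Y*(-5 + Y))
1/l(11*(-16)) = 1/(-3 + (11*(-16))² - 55*(-16)) = 1/(-3 + (-176)² - 5*(-176)) = 1/(-3 + 30976 + 880) = 1/31853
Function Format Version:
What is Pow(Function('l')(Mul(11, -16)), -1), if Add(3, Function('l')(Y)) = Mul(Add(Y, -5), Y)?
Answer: Rational(1, 31853) ≈ 3.1394e-5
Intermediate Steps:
Function('l')(Y) = Add(-3, Mul(Y, Add(-5, Y))) (Function('l')(Y) = Add(-3, Mul(Add(Y, -5), Y)) = Add(-3, Mul(Add(-5, Y), Y)) = Add(-3, Mul(Y, Add(-5, Y))))
Pow(Function('l')(Mul(11, -16)), -1) = Pow(Add(-3, Pow(Mul(11, -16), 2), Mul(-5, Mul(11, -16))), -1) = Pow(Add(-3, Pow(-176, 2), Mul(-5, -176)), -1) = Pow(Add(-3, 30976, 880), -1) = Pow(31853, -1) = Rational(1, 31853)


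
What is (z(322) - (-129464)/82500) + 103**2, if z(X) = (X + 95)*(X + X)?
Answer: 5757645491/20625 ≈ 2.7916e+5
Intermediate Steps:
z(X) = 2*X*(95 + X) (z(X) = (95 + X)*(2*X) = 2*X*(95 + X))
(z(322) - (-129464)/82500) + 103**2 = (2*322*(95 + 322) - (-129464)/82500) + 103**2 = (2*322*417 - (-129464)/82500) + 10609 = (268548 - 1*(-32366/20625)) + 10609 = (268548 + 32366/20625) + 10609 = 5538834866/20625 + 10609 = 5757645491/20625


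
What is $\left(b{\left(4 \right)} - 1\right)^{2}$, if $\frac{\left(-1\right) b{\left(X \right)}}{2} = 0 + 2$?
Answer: $25$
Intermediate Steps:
$b{\left(X \right)} = -4$ ($b{\left(X \right)} = - 2 \left(0 + 2\right) = \left(-2\right) 2 = -4$)
$\left(b{\left(4 \right)} - 1\right)^{2} = \left(-4 - 1\right)^{2} = \left(-5\right)^{2} = 25$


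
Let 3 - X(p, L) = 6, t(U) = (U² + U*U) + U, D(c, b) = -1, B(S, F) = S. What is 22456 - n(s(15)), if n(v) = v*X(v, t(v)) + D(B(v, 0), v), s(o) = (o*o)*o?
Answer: 32582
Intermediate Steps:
s(o) = o³ (s(o) = o²*o = o³)
t(U) = U + 2*U² (t(U) = (U² + U²) + U = 2*U² + U = U + 2*U²)
X(p, L) = -3 (X(p, L) = 3 - 1*6 = 3 - 6 = -3)
n(v) = -1 - 3*v (n(v) = v*(-3) - 1 = -3*v - 1 = -1 - 3*v)
22456 - n(s(15)) = 22456 - (-1 - 3*15³) = 22456 - (-1 - 3*3375) = 22456 - (-1 - 10125) = 22456 - 1*(-10126) = 22456 + 10126 = 32582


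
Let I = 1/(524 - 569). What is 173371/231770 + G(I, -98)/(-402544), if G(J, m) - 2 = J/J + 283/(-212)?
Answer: 672512855449/899049820480 ≈ 0.74803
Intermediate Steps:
I = -1/45 (I = 1/(-45) = -1/45 ≈ -0.022222)
G(J, m) = 353/212 (G(J, m) = 2 + (J/J + 283/(-212)) = 2 + (1 + 283*(-1/212)) = 2 + (1 - 283/212) = 2 - 71/212 = 353/212)
173371/231770 + G(I, -98)/(-402544) = 173371/231770 + (353/212)/(-402544) = 173371*(1/231770) + (353/212)*(-1/402544) = 15761/21070 - 353/85339328 = 672512855449/899049820480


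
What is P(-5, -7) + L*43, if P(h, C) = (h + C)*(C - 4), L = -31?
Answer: -1201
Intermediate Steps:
P(h, C) = (-4 + C)*(C + h) (P(h, C) = (C + h)*(-4 + C) = (-4 + C)*(C + h))
P(-5, -7) + L*43 = ((-7)**2 - 4*(-7) - 4*(-5) - 7*(-5)) - 31*43 = (49 + 28 + 20 + 35) - 1333 = 132 - 1333 = -1201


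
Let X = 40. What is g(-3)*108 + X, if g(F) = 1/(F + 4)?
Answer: 148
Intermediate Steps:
g(F) = 1/(4 + F)
g(-3)*108 + X = 108/(4 - 3) + 40 = 108/1 + 40 = 1*108 + 40 = 108 + 40 = 148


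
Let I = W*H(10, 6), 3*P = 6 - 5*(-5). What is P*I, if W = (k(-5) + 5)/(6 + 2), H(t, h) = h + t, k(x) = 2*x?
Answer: -310/3 ≈ -103.33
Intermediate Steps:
W = -5/8 (W = (2*(-5) + 5)/(6 + 2) = (-10 + 5)/8 = -5*⅛ = -5/8 ≈ -0.62500)
P = 31/3 (P = (6 - 5*(-5))/3 = (6 + 25)/3 = (⅓)*31 = 31/3 ≈ 10.333)
I = -10 (I = -5*(6 + 10)/8 = -5/8*16 = -10)
P*I = (31/3)*(-10) = -310/3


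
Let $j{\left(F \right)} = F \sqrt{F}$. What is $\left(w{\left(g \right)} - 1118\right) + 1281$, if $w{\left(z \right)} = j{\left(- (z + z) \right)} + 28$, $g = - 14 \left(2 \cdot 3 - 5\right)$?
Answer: $191 + 56 \sqrt{7} \approx 339.16$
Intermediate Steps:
$j{\left(F \right)} = F^{\frac{3}{2}}$
$g = -14$ ($g = - 14 \left(6 - 5\right) = \left(-14\right) 1 = -14$)
$w{\left(z \right)} = 28 + 2 \sqrt{2} \left(- z\right)^{\frac{3}{2}}$ ($w{\left(z \right)} = \left(- (z + z)\right)^{\frac{3}{2}} + 28 = \left(- 2 z\right)^{\frac{3}{2}} + 28 = 2 \sqrt{2} \left(- z\right)^{\frac{3}{2}} + 28 = 28 + 2 \sqrt{2} \left(- z\right)^{\frac{3}{2}}$)
$\left(w{\left(g \right)} - 1118\right) + 1281 = \left(\left(28 + 2 \sqrt{2} \left(\left(-1\right) \left(-14\right)\right)^{\frac{3}{2}}\right) - 1118\right) + 1281 = \left(\left(28 + 2 \sqrt{2} \cdot 14^{\frac{3}{2}}\right) - 1118\right) + 1281 = \left(\left(28 + 2 \sqrt{2} \cdot 14 \sqrt{14}\right) - 1118\right) + 1281 = \left(\left(28 + 56 \sqrt{7}\right) - 1118\right) + 1281 = \left(-1090 + 56 \sqrt{7}\right) + 1281 = 191 + 56 \sqrt{7}$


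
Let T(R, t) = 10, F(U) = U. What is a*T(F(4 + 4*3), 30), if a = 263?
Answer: 2630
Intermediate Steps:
a*T(F(4 + 4*3), 30) = 263*10 = 2630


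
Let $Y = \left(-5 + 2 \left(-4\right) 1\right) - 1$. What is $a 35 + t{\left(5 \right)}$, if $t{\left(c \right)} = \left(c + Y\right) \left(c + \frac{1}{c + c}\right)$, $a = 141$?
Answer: $\frac{48891}{10} \approx 4889.1$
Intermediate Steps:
$Y = -14$ ($Y = \left(-5 - 8\right) - 1 = -13 - 1 = -14$)
$t{\left(c \right)} = \left(-14 + c\right) \left(c + \frac{1}{2 c}\right)$ ($t{\left(c \right)} = \left(c - 14\right) \left(c + \frac{1}{c + c}\right) = \left(-14 + c\right) \left(c + \frac{1}{2 c}\right)$)
$a 35 + t{\left(5 \right)} = 141 \cdot 35 + \left(\frac{1}{2} + 5^{2} - 70 - \frac{7}{5}\right) = 4935 + \left(\frac{1}{2} + 25 - 70 - \frac{7}{5}\right) = 4935 - \frac{459}{10} = \frac{48891}{10}$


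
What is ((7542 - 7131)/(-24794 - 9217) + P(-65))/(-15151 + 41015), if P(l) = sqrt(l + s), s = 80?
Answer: -137/293220168 + sqrt(15)/25864 ≈ 0.00014928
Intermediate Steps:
P(l) = sqrt(80 + l) (P(l) = sqrt(l + 80) = sqrt(80 + l))
((7542 - 7131)/(-24794 - 9217) + P(-65))/(-15151 + 41015) = ((7542 - 7131)/(-24794 - 9217) + sqrt(80 - 65))/(-15151 + 41015) = (411/(-34011) + sqrt(15))/25864 = (411*(-1/34011) + sqrt(15))*(1/25864) = (-137/11337 + sqrt(15))*(1/25864) = -137/293220168 + sqrt(15)/25864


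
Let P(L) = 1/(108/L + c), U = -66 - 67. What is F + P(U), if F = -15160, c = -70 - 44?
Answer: -231493333/15270 ≈ -15160.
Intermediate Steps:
c = -114
U = -133
P(L) = 1/(-114 + 108/L) (P(L) = 1/(108/L - 114) = 1/(-114 + 108/L))
F + P(U) = -15160 + (⅙)*(-133)/(18 - 19*(-133)) = -15160 + (⅙)*(-133)/(18 + 2527) = -15160 + (⅙)*(-133)/2545 = -15160 + (⅙)*(-133)*(1/2545) = -15160 - 133/15270 = -231493333/15270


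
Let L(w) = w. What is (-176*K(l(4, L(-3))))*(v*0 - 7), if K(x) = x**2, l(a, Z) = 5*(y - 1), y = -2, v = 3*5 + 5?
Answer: 277200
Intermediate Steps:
v = 20 (v = 15 + 5 = 20)
l(a, Z) = -15 (l(a, Z) = 5*(-2 - 1) = 5*(-3) = -15)
(-176*K(l(4, L(-3))))*(v*0 - 7) = (-176*(-15)**2)*(20*0 - 7) = (-176*225)*(0 - 7) = -39600*(-7) = 277200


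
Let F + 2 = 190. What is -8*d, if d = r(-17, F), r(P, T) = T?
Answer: -1504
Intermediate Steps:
F = 188 (F = -2 + 190 = 188)
d = 188
-8*d = -8*188 = -1504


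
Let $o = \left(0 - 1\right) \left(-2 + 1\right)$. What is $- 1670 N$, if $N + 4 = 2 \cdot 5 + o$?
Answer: $-11690$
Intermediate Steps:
$o = 1$ ($o = \left(-1\right) \left(-1\right) = 1$)
$N = 7$ ($N = -4 + \left(2 \cdot 5 + 1\right) = -4 + \left(10 + 1\right) = -4 + 11 = 7$)
$- 1670 N = \left(-1670\right) 7 = -11690$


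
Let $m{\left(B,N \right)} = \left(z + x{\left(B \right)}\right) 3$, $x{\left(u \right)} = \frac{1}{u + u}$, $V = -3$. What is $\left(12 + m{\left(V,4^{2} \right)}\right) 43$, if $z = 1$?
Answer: $\frac{1247}{2} \approx 623.5$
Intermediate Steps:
$x{\left(u \right)} = \frac{1}{2 u}$
$m{\left(B,N \right)} = 3 + \frac{3}{2 B}$ ($m{\left(B,N \right)} = \left(1 + \frac{1}{2 B}\right) 3 = 3 + \frac{3}{2 B}$)
$\left(12 + m{\left(V,4^{2} \right)}\right) 43 = \left(12 + \left(3 + \frac{3}{2 \left(-3\right)}\right)\right) 43 = \left(12 + \left(3 + \frac{3}{2} \left(- \frac{1}{3}\right)\right)\right) 43 = \left(12 + \left(3 - \frac{1}{2}\right)\right) 43 = \left(12 + \frac{5}{2}\right) 43 = \frac{29}{2} \cdot 43 = \frac{1247}{2}$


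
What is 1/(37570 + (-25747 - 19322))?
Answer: -1/7499 ≈ -0.00013335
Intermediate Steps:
1/(37570 + (-25747 - 19322)) = 1/(37570 - 45069) = 1/(-7499) = -1/7499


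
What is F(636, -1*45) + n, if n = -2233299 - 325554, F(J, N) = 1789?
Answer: -2557064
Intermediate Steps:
n = -2558853
F(636, -1*45) + n = 1789 - 2558853 = -2557064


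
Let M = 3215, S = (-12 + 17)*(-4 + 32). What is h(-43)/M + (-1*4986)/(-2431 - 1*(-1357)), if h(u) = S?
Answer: 539345/115097 ≈ 4.6860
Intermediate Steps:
S = 140 (S = 5*28 = 140)
h(u) = 140
h(-43)/M + (-1*4986)/(-2431 - 1*(-1357)) = 140/3215 + (-1*4986)/(-2431 - 1*(-1357)) = 140*(1/3215) - 4986/(-2431 + 1357) = 28/643 - 4986/(-1074) = 28/643 - 4986*(-1/1074) = 28/643 + 831/179 = 539345/115097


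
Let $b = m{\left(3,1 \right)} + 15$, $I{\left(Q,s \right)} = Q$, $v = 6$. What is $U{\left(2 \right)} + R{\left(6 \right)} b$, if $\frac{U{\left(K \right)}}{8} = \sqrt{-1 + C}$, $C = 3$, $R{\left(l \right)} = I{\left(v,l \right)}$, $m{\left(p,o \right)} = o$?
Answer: $96 + 8 \sqrt{2} \approx 107.31$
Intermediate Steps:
$R{\left(l \right)} = 6$
$U{\left(K \right)} = 8 \sqrt{2}$ ($U{\left(K \right)} = 8 \sqrt{-1 + 3} = 8 \sqrt{2}$)
$b = 16$ ($b = 1 + 15 = 16$)
$U{\left(2 \right)} + R{\left(6 \right)} b = 8 \sqrt{2} + 6 \cdot 16 = 8 \sqrt{2} + 96 = 96 + 8 \sqrt{2}$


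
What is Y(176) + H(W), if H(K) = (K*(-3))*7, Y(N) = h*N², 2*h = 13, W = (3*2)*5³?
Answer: 185594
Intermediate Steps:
W = 750 (W = 6*125 = 750)
h = 13/2 (h = (½)*13 = 13/2 ≈ 6.5000)
Y(N) = 13*N²/2
H(K) = -21*K (H(K) = -3*K*7 = -21*K)
Y(176) + H(W) = (13/2)*176² - 21*750 = (13/2)*30976 - 15750 = 201344 - 15750 = 185594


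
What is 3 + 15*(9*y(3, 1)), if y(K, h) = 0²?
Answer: 3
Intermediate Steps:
y(K, h) = 0
3 + 15*(9*y(3, 1)) = 3 + 15*(9*0) = 3 + 15*0 = 3 + 0 = 3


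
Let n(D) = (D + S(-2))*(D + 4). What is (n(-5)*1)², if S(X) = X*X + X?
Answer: 9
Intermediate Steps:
S(X) = X + X² (S(X) = X² + X = X + X²)
n(D) = (2 + D)*(4 + D) (n(D) = (D - 2*(1 - 2))*(D + 4) = (D - 2*(-1))*(4 + D) = (D + 2)*(4 + D) = (2 + D)*(4 + D))
(n(-5)*1)² = ((8 + (-5)² + 6*(-5))*1)² = ((8 + 25 - 30)*1)² = (3*1)² = 3² = 9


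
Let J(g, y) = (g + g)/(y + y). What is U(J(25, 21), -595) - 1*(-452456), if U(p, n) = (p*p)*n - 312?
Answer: 28431947/63 ≈ 4.5130e+5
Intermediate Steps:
J(g, y) = g/y (J(g, y) = (2*g)/((2*y)) = (2*g)*(1/(2*y)) = g/y)
U(p, n) = -312 + n*p**2 (U(p, n) = p**2*n - 312 = n*p**2 - 312 = -312 + n*p**2)
U(J(25, 21), -595) - 1*(-452456) = (-312 - 595*(25/21)**2) - 1*(-452456) = (-312 - 595*(25*(1/21))**2) + 452456 = (-312 - 595*(25/21)**2) + 452456 = (-312 - 595*625/441) + 452456 = (-312 - 53125/63) + 452456 = -72781/63 + 452456 = 28431947/63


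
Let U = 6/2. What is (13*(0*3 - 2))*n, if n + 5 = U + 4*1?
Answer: -52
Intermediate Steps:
U = 3 (U = 6*(½) = 3)
n = 2 (n = -5 + (3 + 4*1) = -5 + (3 + 4) = -5 + 7 = 2)
(13*(0*3 - 2))*n = (13*(0*3 - 2))*2 = (13*(0 - 2))*2 = (13*(-2))*2 = -26*2 = -52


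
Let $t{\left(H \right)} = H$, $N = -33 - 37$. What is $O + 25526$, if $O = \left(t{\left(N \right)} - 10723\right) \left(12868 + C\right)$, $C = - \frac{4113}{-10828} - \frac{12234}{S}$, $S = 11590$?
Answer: $- \frac{8712690336548967}{62748260} \approx -1.3885 \cdot 10^{8}$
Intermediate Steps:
$N = -70$
$C = - \frac{42400041}{62748260}$ ($C = - \frac{4113}{-10828} - \frac{12234}{11590} = \left(-4113\right) \left(- \frac{1}{10828}\right) - \frac{6117}{5795} = \frac{4113}{10828} - \frac{6117}{5795} = - \frac{42400041}{62748260} \approx -0.67572$)
$O = - \frac{8714292048633727}{62748260}$ ($O = \left(-70 - 10723\right) \left(12868 - \frac{42400041}{62748260}\right) = \left(-10793\right) \frac{807402209639}{62748260} = - \frac{8714292048633727}{62748260} \approx -1.3888 \cdot 10^{8}$)
$O + 25526 = - \frac{8714292048633727}{62748260} + 25526 = - \frac{8712690336548967}{62748260}$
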